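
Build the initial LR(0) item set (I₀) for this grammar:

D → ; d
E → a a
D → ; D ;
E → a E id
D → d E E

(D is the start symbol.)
{ [D → . ; D ;], [D → . ; d], [D → . d E E], [D' → . D] }

First, augment the grammar with D' → D
I₀ = CLOSURE({ [D' → . D] }):
  [D' → . D] has the dot before D: add [D → . ; d], [D → . ; D ;], [D → . d E E]
No further items can be added.

I₀ = { [D → . ; D ;], [D → . ; d], [D → . d E E], [D' → . D] }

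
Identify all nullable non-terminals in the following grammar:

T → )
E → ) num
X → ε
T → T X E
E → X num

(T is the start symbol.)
{ 'X' }

ε-productions: X → ε
So X is immediately nullable.
No further non-terminal can be added: every production for the remaining non-terminals contains a terminal or a non-nullable non-terminal.
Nullable = { 'X' }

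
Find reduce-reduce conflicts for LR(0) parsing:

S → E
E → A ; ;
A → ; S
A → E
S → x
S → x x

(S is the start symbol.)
Augment with S' → S and build the canonical LR(0) collection (I0 = CLOSURE({[S' → . S]}), then GOTO on every symbol after a dot until no new states appear). It has 10 states:
  I0: { [A → . ; S], [A → . E], [E → . A ; ;], [S → . E], [S → . x x], [S → . x], [S' → . S] }  — shift
  I1: { [A → . ; S], [A → . E], [A → ; . S], [E → . A ; ;], [S → . E], [S → . x x], [S → . x] }  — shift
  I2: { [E → A . ; ;] }  — shift
  I3: { [A → E .], [S → E .] }  — 2 reduces
  I4: { [S' → S .] }  — accept
  I5: { [S → x . x], [S → x .] }  — shift, reduce
  I6: { [S → x x .] }  — reduce
  I7: { [E → A ; . ;] }  — shift
  I8: { [E → A ; ; .] }  — reduce
  I9: { [A → ; S .] }  — reduce

I3 contains complete items [A → E .], [S → E .] — reduce-reduce conflict.

Answer: Yes — I3: [A → E .] vs [S → E .]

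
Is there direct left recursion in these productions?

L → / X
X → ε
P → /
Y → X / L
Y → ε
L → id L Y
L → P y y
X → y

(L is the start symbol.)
Direct left recursion occurs when N → N α for some non-terminal N (the right-hand side begins with the left-hand side itself).

L → / X: starts with '/'
X → ε: starts with ε
P → /: starts with '/'
Y → X / L: starts with X
Y → ε: starts with ε
L → id L Y: starts with id
L → P y y: starts with P
X → y: starts with y

No direct left recursion found.

Answer: No direct left recursion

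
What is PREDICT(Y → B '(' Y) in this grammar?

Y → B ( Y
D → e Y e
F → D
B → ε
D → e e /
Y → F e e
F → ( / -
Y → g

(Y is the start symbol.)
PREDICT(Y → B '(' Y) = (FIRST(RHS) \ {ε}) ∪ (FOLLOW(Y) if ε ∈ FIRST(RHS), i.e. RHS ⇒* ε)
FIRST(B) = { ε }
FIRST(B '(' Y) = { '(' }
ε ∉ FIRST(B '(' Y), so FOLLOW(Y) is not added.
PREDICT(Y → B '(' Y) = { '(' }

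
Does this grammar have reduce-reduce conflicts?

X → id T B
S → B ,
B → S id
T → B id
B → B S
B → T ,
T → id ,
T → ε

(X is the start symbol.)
A reduce-reduce conflict occurs when an LR(0) state has two complete items [A → α .] and [B → β .] — both call for a reduction, and with no lookahead the parser cannot choose between them.

Augment with X' → X and build the canonical LR(0) collection (I0 = CLOSURE({[X' → . X]}), then GOTO on every symbol after a dot until no new states appear). It has 15 states:
  I0: { [X → . id T B], [X' → . X] }  — shift
  I1: { [X' → X .] }  — accept
  I2: { [B → . B S], [B → . S id], [B → . T ,], [S → . B ,], [T → . B id], [T → . id ,], [T → .], [X → id . T B] }  — shift, reduce
  I3: { [B → . B S], [B → . S id], [B → . T ,], [B → B . S], [S → . B ,], [S → B . ,], [T → . B id], [T → . id ,], [T → .], [T → B . id] }  — shift, reduce
  I4: { [B → S . id] }  — shift
  I5: { [B → . B S], [B → . S id], [B → . T ,], [B → T . ,], [S → . B ,], [T → . B id], [T → . id ,], [T → .], [X → id T . B] }  — shift, reduce
  I6: { [T → id . ,] }  — shift
  I7: { [T → id , .] }  — reduce
  I8: { [B → T , .] }  — reduce
  I9: { [B → . B S], [B → . S id], [B → . T ,], [B → B . S], [S → . B ,], [S → B . ,], [T → . B id], [T → . id ,], [T → .], [T → B . id], [X → id T B .] }  — shift, 2 reduces
  I10: { [B → T . ,] }  — shift
  I11: { [S → B , .] }  — reduce
  I12: { [B → B S .], [B → S . id] }  — shift, reduce
  I13: { [T → B id .], [T → id . ,] }  — shift, reduce
  I14: { [B → S id .] }  — reduce

I9 contains complete items [T → .], [X → id T B .] — reduce-reduce conflict.

Answer: Yes — I9: [T → .] vs [X → id T B .]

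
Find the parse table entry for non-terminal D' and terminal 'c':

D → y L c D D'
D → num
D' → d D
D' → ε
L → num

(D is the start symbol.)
To find M[D', 'c'], we find productions for D' where 'c' is in the predict set (PREDICT(N → α) = (FIRST(α) \ {ε}) ∪ (FOLLOW(N) if α ⇒* ε)).

Relevant sets:
  FOLLOW(D') = { $, 'd' }

D' → d D: PREDICT = { 'd' }
D' → ε: PREDICT = { $, 'd' }

M[D', 'c'] is empty (no production applies)

Answer: Empty (error entry)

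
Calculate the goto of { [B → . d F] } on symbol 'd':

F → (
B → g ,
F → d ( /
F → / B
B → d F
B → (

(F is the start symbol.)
GOTO(I, 'd') = CLOSURE({ [A → αX.β] : [A → α.Xβ] ∈ I, X = 'd' })

Items with dot before 'd', with the dot advanced:
  [B → . d F] → [B → d . F]
Closure of the advanced items:
  [B → d . F] has the dot before F: add [F → . (], [F → . d ( /], [F → . / B]

GOTO = { [B → d . F], [F → . (], [F → . / B], [F → . d ( /] }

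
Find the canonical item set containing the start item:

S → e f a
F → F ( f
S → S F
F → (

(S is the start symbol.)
{ [S → . S F], [S → . e f a], [S' → . S] }

First, augment the grammar with S' → S
I₀ = CLOSURE({ [S' → . S] }):
  [S' → . S] has the dot before S: add [S → . e f a], [S → . S F]
No further items can be added.

I₀ = { [S → . S F], [S → . e f a], [S' → . S] }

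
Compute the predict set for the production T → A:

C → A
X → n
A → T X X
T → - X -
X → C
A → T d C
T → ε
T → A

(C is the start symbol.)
PREDICT(T → A) = (FIRST(RHS) \ {ε}) ∪ (FOLLOW(T) if ε ∈ FIRST(RHS), i.e. RHS ⇒* ε)
FIRST(A) = { '-', 'd', 'n' }
FIRST(A) = { '-', 'd', 'n' }
ε ∉ FIRST(A), so FOLLOW(T) is not added.
PREDICT(T → A) = { '-', 'd', 'n' }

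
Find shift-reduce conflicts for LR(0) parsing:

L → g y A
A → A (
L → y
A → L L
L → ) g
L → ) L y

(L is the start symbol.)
Yes — I6: [L → g y A .] vs [A → A . (]; I11: [L → ) g .] vs [L → g . y A]

Augment with L' → L and build the canonical LR(0) collection (I0 = CLOSURE({[L' → . L]}), then GOTO on every symbol after a dot until no new states appear). It has 13 states:
  I0: { [L → . ) L y], [L → . ) g], [L → . g y A], [L → . y], [L' → . L] }  — shift
  I1: { [L → ) . L y], [L → ) . g], [L → . ) L y], [L → . ) g], [L → . g y A], [L → . y] }  — shift
  I2: { [L' → L .] }  — accept
  I3: { [L → g . y A] }  — shift
  I4: { [L → y .] }  — reduce
  I5: { [A → . A (], [A → . L L], [L → . ) L y], [L → . ) g], [L → . g y A], [L → . y], [L → g y . A] }  — shift
  I6: { [A → A . (], [L → g y A .] }  — shift, reduce
  I7: { [A → L . L], [L → . ) L y], [L → . ) g], [L → . g y A], [L → . y] }  — shift
  I8: { [A → L L .] }  — reduce
  I9: { [A → A ( .] }  — reduce
  I10: { [L → ) L . y] }  — shift
  I11: { [L → ) g .], [L → g . y A] }  — shift, reduce
  I12: { [L → ) L y .] }  — reduce

I6 contains reduce item [L → g y A .] and shift item [A → A . (] — shift-reduce conflict.
I11 contains reduce item [L → ) g .] and shift item [L → g . y A] — shift-reduce conflict.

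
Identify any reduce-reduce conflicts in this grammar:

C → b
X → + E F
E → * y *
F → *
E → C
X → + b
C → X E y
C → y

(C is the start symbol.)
Yes — I13: [C → b .] vs [X → + b .]

A reduce-reduce conflict occurs when an LR(0) state has two complete items [A → α .] and [B → β .] — both call for a reduction, and with no lookahead the parser cannot choose between them.

Augment with C' → C and build the canonical LR(0) collection (I0 = CLOSURE({[C' → . C]}), then GOTO on every symbol after a dot until no new states appear). It has 16 states:
  I0: { [C → . X E y], [C → . b], [C → . y], [C' → . C], [X → . + E F], [X → . + b] }  — shift
  I1: { [C → . X E y], [C → . b], [C → . y], [E → . * y *], [E → . C], [X → + . E F], [X → + . b], [X → . + E F], [X → . + b] }  — shift
  I2: { [C' → C .] }  — accept
  I3: { [C → . X E y], [C → . b], [C → . y], [C → X . E y], [E → . * y *], [E → . C], [X → . + E F], [X → . + b] }  — shift
  I4: { [C → b .] }  — reduce
  I5: { [C → y .] }  — reduce
  I6: { [E → * . y *] }  — shift
  I7: { [E → C .] }  — reduce
  I8: { [C → X E . y] }  — shift
  I9: { [C → X E y .] }  — reduce
  I10: { [E → * y . *] }  — shift
  I11: { [E → * y * .] }  — reduce
  I12: { [F → . *], [X → + E . F] }  — shift
  I13: { [C → b .], [X → + b .] }  — 2 reduces
  I14: { [F → * .] }  — reduce
  I15: { [X → + E F .] }  — reduce

I13 contains complete items [C → b .], [X → + b .] — reduce-reduce conflict.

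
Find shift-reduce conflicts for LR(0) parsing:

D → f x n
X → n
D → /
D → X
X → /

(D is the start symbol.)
Augment with D' → D and build the canonical LR(0) collection (I0 = CLOSURE({[D' → . D]}), then GOTO on every symbol after a dot until no new states appear). It has 8 states:
  I0: { [D → . /], [D → . X], [D → . f x n], [D' → . D], [X → . /], [X → . n] }  — shift
  I1: { [D → / .], [X → / .] }  — 2 reduces
  I2: { [D' → D .] }  — accept
  I3: { [D → X .] }  — reduce
  I4: { [D → f . x n] }  — shift
  I5: { [X → n .] }  — reduce
  I6: { [D → f x . n] }  — shift
  I7: { [D → f x n .] }  — reduce

No state contains both a complete item and a shift item.

Answer: No shift-reduce conflicts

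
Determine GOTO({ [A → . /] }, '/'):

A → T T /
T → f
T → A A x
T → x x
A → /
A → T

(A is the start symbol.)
GOTO(I, '/') = CLOSURE({ [A → αX.β] : [A → α.Xβ] ∈ I, X = '/' })

Items with dot before '/', with the dot advanced:
  [A → . /] → [A → / .]
Closure adds nothing (no advanced item has the dot before a non-terminal).

GOTO = { [A → / .] }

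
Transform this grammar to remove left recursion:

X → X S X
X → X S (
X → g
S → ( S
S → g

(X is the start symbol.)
X → g X'
X' → S X X'
X' → S ( X'
X' → ε
S → ( S
S → g

X is directly left-recursive. The standard transformation for
  A → A α₁ | ... | A α_m | β₁ | ... | β_n
is
  A  → β₁ A' | ... | β_n A'
  A' → α₁ A' | ... | α_m A' | ε

X → g becomes X → g X'
X → X S X becomes X' → S X X'
X → X S ( becomes X' → S ( X'
Add X' → ε

Productions for other non-terminals are unchanged:
  S → ( S
  S → g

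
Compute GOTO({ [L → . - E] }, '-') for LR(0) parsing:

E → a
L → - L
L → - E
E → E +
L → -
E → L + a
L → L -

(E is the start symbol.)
{ [E → . E +], [E → . L + a], [E → . a], [L → - . E], [L → . - E], [L → . - L], [L → . -], [L → . L -] }

GOTO(I, '-') = CLOSURE({ [A → αX.β] : [A → α.Xβ] ∈ I, X = '-' })

Items with dot before '-', with the dot advanced:
  [L → . - E] → [L → - . E]
Closure of the advanced items:
  [L → - . E] has the dot before E: add [E → . a], [E → . E +], [E → . L + a]
  [E → . L + a] has the dot before L: add [L → . - L], [L → . - E], [L → . -], [L → . L -]

GOTO = { [E → . E +], [E → . L + a], [E → . a], [L → - . E], [L → . - E], [L → . - L], [L → . -], [L → . L -] }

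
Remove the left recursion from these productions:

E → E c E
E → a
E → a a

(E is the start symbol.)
E → a E'
E → a a E'
E' → c E E'
E' → ε

E is directly left-recursive. The standard transformation for
  A → A α₁ | ... | A α_m | β₁ | ... | β_n
is
  A  → β₁ A' | ... | β_n A'
  A' → α₁ A' | ... | α_m A' | ε

E → a becomes E → a E'
E → a a becomes E → a a E'
E → E c E becomes E' → c E E'
Add E' → ε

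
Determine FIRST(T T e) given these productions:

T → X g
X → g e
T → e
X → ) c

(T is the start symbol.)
{ ')', 'e', 'g' }

FIRST sets of the non-terminals involved (from the grammar, by fixed-point iteration):
  FIRST(T) = { ')', 'e', 'g' }

To compute FIRST(T T e), process the symbols left to right:
Symbol T is a non-terminal. Add FIRST(T) \ {ε} = { ')', 'e', 'g' }
T is not nullable (ε ∉ FIRST(T)), so stop here.
FIRST(T T e) = { ')', 'e', 'g' }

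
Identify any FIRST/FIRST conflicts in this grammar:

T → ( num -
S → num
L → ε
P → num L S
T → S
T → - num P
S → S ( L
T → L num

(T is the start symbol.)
Yes. T → S / T → L num on { 'num' }; S → num / S → S '(' L on { 'num' }

A FIRST/FIRST conflict occurs when two productions N → α and N → β for the same non-terminal have FIRST(α) ∩ FIRST(β) ≠ ∅ (with ε ∈ FIRST of a nullable right-hand side, so two nullable alternatives also conflict).

FIRST sets of the non-terminals at (or reachable through a nullable prefix from) the front of some alternative:
  FIRST(S) = { 'num' }
  FIRST(L) = { ε }

Productions for T:
  T → ( num -: FIRST = { '(' }
  T → S: FIRST = { 'num' }
  T → - num P: FIRST = { '-' }
  T → L num: FIRST = { 'num' }
Productions for S:
  S → num: FIRST = { 'num' }
  S → S ( L: FIRST = { 'num' }
L, P have only one production, so no FIRST/FIRST conflict is possible there.

Conflict for T: T → S and T → L num
  Overlap: { 'num' }
Conflict for S: S → num and S → S ( L
  Overlap: { 'num' }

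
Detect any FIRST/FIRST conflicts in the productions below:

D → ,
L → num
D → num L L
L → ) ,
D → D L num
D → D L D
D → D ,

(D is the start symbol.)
Yes. D → ',' / D → D L num on { ',' }; D → ',' / D → D L D on { ',' }; D → ',' / D → D ',' on { ',' }; D → num L L / D → D L num on { 'num' }; D → num L L / D → D L D on { 'num' }; D → num L L / D → D ',' on { 'num' }; D → D L num / D → D L D on { ',', 'num' }; D → D L num / D → D ',' on { ',', 'num' }; D → D L D / D → D ',' on { ',', 'num' }

A FIRST/FIRST conflict occurs when two productions N → α and N → β for the same non-terminal have FIRST(α) ∩ FIRST(β) ≠ ∅ (with ε ∈ FIRST of a nullable right-hand side, so two nullable alternatives also conflict).

FIRST sets of the non-terminals at (or reachable through a nullable prefix from) the front of some alternative:
  FIRST(D) = { ',', 'num' }

Productions for D:
  D → ,: FIRST = { ',' }
  D → num L L: FIRST = { 'num' }
  D → D L num: FIRST = { ',', 'num' }
  D → D L D: FIRST = { ',', 'num' }
  D → D ,: FIRST = { ',', 'num' }
Productions for L:
  L → num: FIRST = { 'num' }
  L → ) ,: FIRST = { ')' }

Conflict for D: D → , and D → D L num
  Overlap: { ',' }
Conflict for D: D → , and D → D L D
  Overlap: { ',' }
Conflict for D: D → , and D → D ,
  Overlap: { ',' }
Conflict for D: D → num L L and D → D L num
  Overlap: { 'num' }
Conflict for D: D → num L L and D → D L D
  Overlap: { 'num' }
Conflict for D: D → num L L and D → D ,
  Overlap: { 'num' }
Conflict for D: D → D L num and D → D L D
  Overlap: { ',', 'num' }
Conflict for D: D → D L num and D → D ,
  Overlap: { ',', 'num' }
Conflict for D: D → D L D and D → D ,
  Overlap: { ',', 'num' }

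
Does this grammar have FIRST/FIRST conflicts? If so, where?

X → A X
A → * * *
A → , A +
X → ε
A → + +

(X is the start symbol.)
No FIRST/FIRST conflicts.

A FIRST/FIRST conflict occurs when two productions N → α and N → β for the same non-terminal have FIRST(α) ∩ FIRST(β) ≠ ∅ (with ε ∈ FIRST of a nullable right-hand side, so two nullable alternatives also conflict).

FIRST sets of the non-terminals at (or reachable through a nullable prefix from) the front of some alternative:
  FIRST(A) = { '*', '+', ',' }

Productions for X:
  X → A X: FIRST = { '*', '+', ',' }
  X → ε: FIRST = { ε }
Productions for A:
  A → * * *: FIRST = { '*' }
  A → , A +: FIRST = { ',' }
  A → + +: FIRST = { '+' }

All alternatives of each non-terminal have pairwise disjoint FIRST sets.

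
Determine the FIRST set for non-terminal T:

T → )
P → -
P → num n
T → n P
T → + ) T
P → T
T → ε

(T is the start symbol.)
From T → ):
  - ')' is a terminal: add ')' and stop
From T → n P:
  - n is a terminal: add 'n' and stop
From T → + ) T:
  - '+' is a terminal: add '+' and stop
From T → ε:
  - ε-production, so ε ∈ FIRST(T)

Collecting: FIRST(T) = { ')', '+', 'n', ε }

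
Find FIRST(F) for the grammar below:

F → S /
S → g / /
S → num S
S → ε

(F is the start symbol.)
{ '/', 'g', 'num' }

To compute FIRST(F), examine every production with F on the left-hand side, reading each right-hand side left to right until a non-nullable symbol is reached.

FIRST sets of the other non-terminals involved (by the same procedure, iterated to a fixed point):
  FIRST(S) = { 'g', 'num', ε }

From F → S /:
  - S is a non-terminal: add FIRST(S) \ {ε} = { 'g', 'num' }
    S is nullable, so continue to the next symbol
  - '/' is a terminal: add '/' and stop

Collecting: FIRST(F) = { '/', 'g', 'num' }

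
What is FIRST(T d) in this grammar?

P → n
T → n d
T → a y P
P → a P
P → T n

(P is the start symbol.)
FIRST sets of the non-terminals involved (from the grammar, by fixed-point iteration):
  FIRST(T) = { 'a', 'n' }

To compute FIRST(T d), process the symbols left to right:
Symbol T is a non-terminal. Add FIRST(T) \ {ε} = { 'a', 'n' }
T is not nullable (ε ∉ FIRST(T)), so stop here.
FIRST(T d) = { 'a', 'n' }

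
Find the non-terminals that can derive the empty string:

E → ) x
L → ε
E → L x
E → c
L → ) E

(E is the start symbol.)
ε-productions: L → ε
So L is immediately nullable.
No further non-terminal can be added: every production for the remaining non-terminals contains a terminal or a non-nullable non-terminal.
Nullable = { 'L' }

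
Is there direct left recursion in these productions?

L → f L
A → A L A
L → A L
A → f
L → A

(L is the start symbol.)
Yes, A is left-recursive

Direct left recursion occurs when N → N α for some non-terminal N (the right-hand side begins with the left-hand side itself).

L → f L: starts with f
A → A L A: LEFT RECURSIVE (starts with A)
L → A L: starts with A
A → f: starts with f
L → A: starts with A

The grammar has direct left recursion on: A.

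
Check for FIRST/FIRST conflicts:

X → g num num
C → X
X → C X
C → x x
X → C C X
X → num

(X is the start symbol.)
Yes. X → g num num / X → C X on { 'g' }; X → g num num / X → C C X on { 'g' }; X → C X / X → C C X on { 'g', 'num', 'x' }; X → C X / X → num on { 'num' }; X → C C X / X → num on { 'num' }; C → X / C → x x on { 'x' }

A FIRST/FIRST conflict occurs when two productions N → α and N → β for the same non-terminal have FIRST(α) ∩ FIRST(β) ≠ ∅ (with ε ∈ FIRST of a nullable right-hand side, so two nullable alternatives also conflict).

FIRST sets of the non-terminals at (or reachable through a nullable prefix from) the front of some alternative:
  FIRST(C) = { 'g', 'num', 'x' }
  FIRST(X) = { 'g', 'num', 'x' }

Productions for X:
  X → g num num: FIRST = { 'g' }
  X → C X: FIRST = { 'g', 'num', 'x' }
  X → C C X: FIRST = { 'g', 'num', 'x' }
  X → num: FIRST = { 'num' }
Productions for C:
  C → X: FIRST = { 'g', 'num', 'x' }
  C → x x: FIRST = { 'x' }

Conflict for X: X → g num num and X → C X
  Overlap: { 'g' }
Conflict for X: X → g num num and X → C C X
  Overlap: { 'g' }
Conflict for X: X → C X and X → C C X
  Overlap: { 'g', 'num', 'x' }
Conflict for X: X → C X and X → num
  Overlap: { 'num' }
Conflict for X: X → C C X and X → num
  Overlap: { 'num' }
Conflict for C: C → X and C → x x
  Overlap: { 'x' }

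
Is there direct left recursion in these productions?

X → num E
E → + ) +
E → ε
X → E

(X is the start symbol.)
X → num E: starts with num
E → + ) +: starts with '+'
E → ε: starts with ε
X → E: starts with E

No direct left recursion found.

Answer: No direct left recursion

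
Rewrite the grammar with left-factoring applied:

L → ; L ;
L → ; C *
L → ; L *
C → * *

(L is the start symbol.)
L → ; L'
L' → L L''
L'' → ;
L'' → *
L' → C *
C → * *

Left-factoring transforms A → αβ₁ | αβ₂ into A → αA' and A' → β₁ | β₂
(α is the longest common prefix among the alternatives). Repeat until
no nonterminal has two alternatives with a common prefix.

Round 1: L has alternatives sharing prefix ';'. Introduce L': L → ; L'
  Add: L' → L ;
  Add: L' → C *
  Add: L' → L *

Round 2: L' has alternatives sharing prefix 'L'. Introduce L'': L' → L L''
  Add: L'' → ;
  Add: L'' → *

No remaining common prefixes — done.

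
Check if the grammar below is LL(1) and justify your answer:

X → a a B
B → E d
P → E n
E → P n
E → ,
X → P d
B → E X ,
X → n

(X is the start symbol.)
A grammar is LL(1) if for each non-terminal N with multiple productions, the predict sets of those productions are pairwise disjoint, where PREDICT(N → α) = (FIRST(α) \ {ε}) ∪ (FOLLOW(N) if α ⇒* ε).

Relevant sets:
  FIRST(P) = { ',' }
  FIRST(E) = { ',' }

For X:
  PREDICT(X → a a B) = { 'a' }
  PREDICT(X → P d) = { ',' }
  PREDICT(X → n) = { 'n' }
For B:
  PREDICT(B → E d) = { ',' }
  PREDICT(B → E X ',') = { ',' }
For E:
  PREDICT(E → P n) = { ',' }
  PREDICT(E → ',') = { ',' }
P has a single production, so nothing to check there.

Conflict found: Predict set conflict for B: { ',' }
The grammar is NOT LL(1).

Answer: No. Predict set conflict for B: { ',' }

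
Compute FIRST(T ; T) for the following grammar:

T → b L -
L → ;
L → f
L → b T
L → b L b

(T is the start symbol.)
{ 'b' }

FIRST sets of the non-terminals involved (from the grammar, by fixed-point iteration):
  FIRST(T) = { 'b' }

To compute FIRST(T ; T), process the symbols left to right:
Symbol T is a non-terminal. Add FIRST(T) \ {ε} = { 'b' }
T is not nullable (ε ∉ FIRST(T)), so stop here.
FIRST(T ; T) = { 'b' }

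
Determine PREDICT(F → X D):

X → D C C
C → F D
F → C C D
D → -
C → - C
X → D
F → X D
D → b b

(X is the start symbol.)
PREDICT(F → X D) = (FIRST(RHS) \ {ε}) ∪ (FOLLOW(F) if ε ∈ FIRST(RHS), i.e. RHS ⇒* ε)
FIRST(X) = { '-', 'b' }
FIRST(X D) = { '-', 'b' }
ε ∉ FIRST(X D), so FOLLOW(F) is not added.
PREDICT(F → X D) = { '-', 'b' }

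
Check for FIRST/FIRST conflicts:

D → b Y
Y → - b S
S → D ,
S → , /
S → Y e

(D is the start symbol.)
FIRST sets of the non-terminals at (or reachable through a nullable prefix from) the front of some alternative:
  FIRST(D) = { 'b' }
  FIRST(Y) = { '-' }

Productions for S:
  S → D ,: FIRST = { 'b' }
  S → , /: FIRST = { ',' }
  S → Y e: FIRST = { '-' }
D, Y have only one production, so no FIRST/FIRST conflict is possible there.

All alternatives of each non-terminal have pairwise disjoint FIRST sets.

Answer: No FIRST/FIRST conflicts.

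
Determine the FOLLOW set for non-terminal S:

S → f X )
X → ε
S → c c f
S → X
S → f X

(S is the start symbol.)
To compute FOLLOW(S), find every occurrence of S on a right-hand side N → α S β: add FIRST(β) \ {ε}, and if β is empty or nullable also add FOLLOW(N). Iterate to a fixed point.

S is the start symbol, so $ ∈ FOLLOW(S).
S does not occur on any right-hand side.

Taking the union: FOLLOW(S) = { $ }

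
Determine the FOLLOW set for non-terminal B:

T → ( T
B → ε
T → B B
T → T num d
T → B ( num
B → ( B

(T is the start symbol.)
To compute FOLLOW(B), find every occurrence of B on a right-hand side N → α B β: add FIRST(β) \ {ε}, and if β is empty or nullable also add FOLLOW(N). Iterate to a fixed point.

In T → B B: B is followed by B, add FIRST(B) \ {ε} = { '(' }
  B is nullable, so also add FOLLOW(T)
In T → B B: B is at the end, add FOLLOW(T)
In T → B ( num: B is followed by '(' num, add FIRST('(' num) \ {ε} = { '(' }
In B → ( B: B is at the end; this adds FOLLOW(B) to itself — nothing new

The FOLLOW sets referred to above (computed the same way, to a fixed point):
  FOLLOW(T) = { $, 'num' }

Taking the union: FOLLOW(B) = { $, '(', 'num' }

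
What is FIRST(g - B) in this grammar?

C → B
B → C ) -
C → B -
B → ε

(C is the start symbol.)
To compute FIRST(g - B), process the symbols left to right:
Symbol g is a terminal. Add 'g' and stop.
FIRST(g - B) = { 'g' }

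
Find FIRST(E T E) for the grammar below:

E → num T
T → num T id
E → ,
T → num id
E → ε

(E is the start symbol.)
FIRST sets of the non-terminals involved (from the grammar, by fixed-point iteration):
  FIRST(E) = { ',', 'num', ε }
  FIRST(T) = { 'num' }

To compute FIRST(E T E), process the symbols left to right:
Symbol E is a non-terminal. Add FIRST(E) \ {ε} = { ',', 'num' }
E is nullable (ε ∈ FIRST(E)), continue to the next symbol.
Symbol T is a non-terminal. Add FIRST(T) \ {ε} = { 'num' }
T is not nullable (ε ∉ FIRST(T)), so stop here.
FIRST(E T E) = { ',', 'num' }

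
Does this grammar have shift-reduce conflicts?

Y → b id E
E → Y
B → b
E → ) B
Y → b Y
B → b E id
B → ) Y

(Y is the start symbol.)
A shift-reduce conflict occurs when an LR(0) state has both:
  - a complete (reduce) item [A → α .] (dot at the end), and
  - a shift item [B → β . c γ] (dot before a terminal).

Augment with Y' → Y and build the canonical LR(0) collection (I0 = CLOSURE({[Y' → . Y]}), then GOTO on every symbol after a dot until no new states appear). It has 14 states:
  I0: { [Y → . b Y], [Y → . b id E], [Y' → . Y] }  — shift
  I1: { [Y' → Y .] }  — accept
  I2: { [Y → . b Y], [Y → . b id E], [Y → b . Y], [Y → b . id E] }  — shift
  I3: { [Y → b Y .] }  — reduce
  I4: { [E → . ) B], [E → . Y], [Y → . b Y], [Y → . b id E], [Y → b id . E] }  — shift
  I5: { [B → . ) Y], [B → . b E id], [B → . b], [E → ) . B] }  — shift
  I6: { [Y → b id E .] }  — reduce
  I7: { [E → Y .] }  — reduce
  I8: { [B → ) . Y], [Y → . b Y], [Y → . b id E] }  — shift
  I9: { [E → ) B .] }  — reduce
  I10: { [B → b . E id], [B → b .], [E → . ) B], [E → . Y], [Y → . b Y], [Y → . b id E] }  — shift, reduce
  I11: { [B → b E . id] }  — shift
  I12: { [B → b E id .] }  — reduce
  I13: { [B → ) Y .] }  — reduce

I10 contains reduce item [B → b .] and shift items [E → . ) B], [Y → . b Y], [Y → . b id E] — shift-reduce conflict.

Answer: Yes — I10: [B → b .] vs [E → . ) B]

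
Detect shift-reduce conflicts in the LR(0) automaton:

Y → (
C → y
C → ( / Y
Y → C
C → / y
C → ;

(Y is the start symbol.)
Yes — I1: [Y → ( .] vs [C → ( . / Y]

A shift-reduce conflict occurs when an LR(0) state has both:
  - a complete (reduce) item [A → α .] (dot at the end), and
  - a shift item [B → β . c γ] (dot before a terminal).

Augment with Y' → Y and build the canonical LR(0) collection (I0 = CLOSURE({[Y' → . Y]}), then GOTO on every symbol after a dot until no new states appear). It has 10 states:
  I0: { [C → . ( / Y], [C → . / y], [C → . ;], [C → . y], [Y → . (], [Y → . C], [Y' → . Y] }  — shift
  I1: { [C → ( . / Y], [Y → ( .] }  — shift, reduce
  I2: { [C → / . y] }  — shift
  I3: { [C → ; .] }  — reduce
  I4: { [Y → C .] }  — reduce
  I5: { [Y' → Y .] }  — accept
  I6: { [C → y .] }  — reduce
  I7: { [C → / y .] }  — reduce
  I8: { [C → ( / . Y], [C → . ( / Y], [C → . / y], [C → . ;], [C → . y], [Y → . (], [Y → . C] }  — shift
  I9: { [C → ( / Y .] }  — reduce

I1 contains reduce item [Y → ( .] and shift item [C → ( . / Y] — shift-reduce conflict.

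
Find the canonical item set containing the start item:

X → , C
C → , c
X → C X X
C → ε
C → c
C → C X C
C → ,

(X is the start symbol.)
First, augment the grammar with X' → X
I₀ = CLOSURE({ [X' → . X] }):
  [X' → . X] has the dot before X: add [X → . , C], [X → . C X X]
  [X → . C X X] has the dot before C: add [C → . , c], [C → .], [C → . c], [C → . C X C], [C → . ,]
No further items can be added.

I₀ = { [C → . , c], [C → . ,], [C → . C X C], [C → . c], [C → .], [X → . , C], [X → . C X X], [X' → . X] }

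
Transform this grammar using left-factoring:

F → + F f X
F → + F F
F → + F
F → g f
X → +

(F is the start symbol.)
F → + F F'
F' → f X
F' → F
F' → ε
F → g f
X → +

Left-factoring transforms A → αβ₁ | αβ₂ into A → αA' and A' → β₁ | β₂
(α is the longest common prefix among the alternatives). Repeat until
no nonterminal has two alternatives with a common prefix.

Round 1: F has alternatives sharing prefix '+ F'. Introduce F': F → + F F'
  Add: F' → f X
  Add: F' → F
  Add: F' → ε

No remaining common prefixes — done.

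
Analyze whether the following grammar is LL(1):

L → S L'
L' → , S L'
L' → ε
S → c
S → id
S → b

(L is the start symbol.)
Yes, the grammar is LL(1).

A grammar is LL(1) if for each non-terminal N with multiple productions, the predict sets of those productions are pairwise disjoint, where PREDICT(N → α) = (FIRST(α) \ {ε}) ∪ (FOLLOW(N) if α ⇒* ε).

Relevant sets:
  FOLLOW(L') = { $ }

For L':
  PREDICT(L' → ',' S L') = { ',' }
  PREDICT(L' → ε) = { $ }
For S:
  PREDICT(S → c) = { 'c' }
  PREDICT(S → id) = { 'id' }
  PREDICT(S → b) = { 'b' }
L has a single production, so nothing to check there.

All predict sets are disjoint. The grammar IS LL(1).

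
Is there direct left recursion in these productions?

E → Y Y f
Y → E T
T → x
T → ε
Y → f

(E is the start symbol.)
No direct left recursion

Direct left recursion occurs when N → N α for some non-terminal N (the right-hand side begins with the left-hand side itself).

E → Y Y f: starts with Y
Y → E T: starts with E
T → x: starts with x
T → ε: starts with ε
Y → f: starts with f

No direct left recursion found.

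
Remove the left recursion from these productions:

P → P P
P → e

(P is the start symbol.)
P is directly left-recursive. The standard transformation for
  A → A α₁ | ... | A α_m | β₁ | ... | β_n
is
  A  → β₁ A' | ... | β_n A'
  A' → α₁ A' | ... | α_m A' | ε

P → e becomes P → e P'
P → P P becomes P' → P P'
Add P' → ε

Resulting grammar:
P → e P'
P' → P P'
P' → ε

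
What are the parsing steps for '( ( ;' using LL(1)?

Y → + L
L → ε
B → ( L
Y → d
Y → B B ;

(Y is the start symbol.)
LL(1) parsing maintains a stack (initially the start symbol over $) and the input. At each step: if the stack top is a terminal, match it against the current input token; if it is a non-terminal N, replace it with the RHS of M[N, lookahead] (the unique production whose predict set contains the lookahead).

Stack is shown with the top on the left.

Stack      Input    Action
--------------------------
Y $        ( ( ; $  output Y → B B ;
B B ; $    ( ( ; $  output B → ( L
( L B ; $  ( ( ; $  match '('
L B ; $    ( ; $    output L → ε
B ; $      ( ; $    output B → ( L
( L ; $    ( ; $    match '('
L ; $      ; $      output L → ε
; $        ; $      match ';'
$          $        accept

The string is accepted.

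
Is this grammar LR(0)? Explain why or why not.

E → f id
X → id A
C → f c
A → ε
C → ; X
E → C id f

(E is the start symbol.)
Yes, the grammar is LR(0)

Augment with E' → E and build the canonical LR(0) collection (I0 = CLOSURE({[E' → . E]}), then GOTO on every symbol after a dot until no new states appear). It has 12 states:
  I0: { [C → . ; X], [C → . f c], [E → . C id f], [E → . f id], [E' → . E] }  — shift
  I1: { [C → ; . X], [X → . id A] }  — shift
  I2: { [E → C . id f] }  — shift
  I3: { [E' → E .] }  — accept
  I4: { [C → f . c], [E → f . id] }  — shift
  I5: { [C → f c .] }  — reduce
  I6: { [E → f id .] }  — reduce
  I7: { [E → C id . f] }  — shift
  I8: { [E → C id f .] }  — reduce
  I9: { [C → ; X .] }  — reduce
  I10: { [A → .], [X → id . A] }  — reduce
  I11: { [X → id A .] }  — reduce

Every state is either a pure shift/goto state or contains exactly one complete item and nothing to shift — no conflicts. The grammar is LR(0).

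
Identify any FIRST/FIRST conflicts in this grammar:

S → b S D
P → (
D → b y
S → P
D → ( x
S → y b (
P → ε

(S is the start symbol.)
No FIRST/FIRST conflicts.

A FIRST/FIRST conflict occurs when two productions N → α and N → β for the same non-terminal have FIRST(α) ∩ FIRST(β) ≠ ∅ (with ε ∈ FIRST of a nullable right-hand side, so two nullable alternatives also conflict).

FIRST sets of the non-terminals at (or reachable through a nullable prefix from) the front of some alternative:
  FIRST(P) = { '(', ε }

Productions for S:
  S → b S D: FIRST = { 'b' }
  S → P: FIRST = { '(', ε }
  S → y b (: FIRST = { 'y' }
Productions for P:
  P → (: FIRST = { '(' }
  P → ε: FIRST = { ε }
Productions for D:
  D → b y: FIRST = { 'b' }
  D → ( x: FIRST = { '(' }

All alternatives of each non-terminal have pairwise disjoint FIRST sets.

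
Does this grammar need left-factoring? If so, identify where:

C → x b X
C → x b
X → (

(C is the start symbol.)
Yes, C has productions with common prefix 'x b'

Left-factoring is needed when two productions for the same non-terminal
share a common prefix on the right-hand side.

Productions for C:
  C → x b X
  C → x b

Found common prefix 'x b' in productions for C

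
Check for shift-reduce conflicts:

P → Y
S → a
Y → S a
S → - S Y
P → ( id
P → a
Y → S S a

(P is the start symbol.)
A shift-reduce conflict occurs when an LR(0) state has both:
  - a complete (reduce) item [A → α .] (dot at the end), and
  - a shift item [B → β . c γ] (dot before a terminal).

Augment with P' → P and build the canonical LR(0) collection (I0 = CLOSURE({[P' → . P]}), then GOTO on every symbol after a dot until no new states appear). It has 14 states:
  I0: { [P → . ( id], [P → . Y], [P → . a], [P' → . P], [S → . - S Y], [S → . a], [Y → . S S a], [Y → . S a] }  — shift
  I1: { [P → ( . id] }  — shift
  I2: { [S → - . S Y], [S → . - S Y], [S → . a] }  — shift
  I3: { [P' → P .] }  — accept
  I4: { [S → . - S Y], [S → . a], [Y → S . S a], [Y → S . a] }  — shift
  I5: { [P → Y .] }  — reduce
  I6: { [P → a .], [S → a .] }  — 2 reduces
  I7: { [Y → S S . a] }  — shift
  I8: { [S → a .], [Y → S a .] }  — 2 reduces
  I9: { [Y → S S a .] }  — reduce
  I10: { [S → - S . Y], [S → . - S Y], [S → . a], [Y → . S S a], [Y → . S a] }  — shift
  I11: { [S → a .] }  — reduce
  I12: { [S → - S Y .] }  — reduce
  I13: { [P → ( id .] }  — reduce

No state contains both a complete item and a shift item.

Answer: No shift-reduce conflicts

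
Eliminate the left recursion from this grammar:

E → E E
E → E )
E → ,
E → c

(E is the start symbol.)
E → , E'
E → c E'
E' → E E'
E' → ) E'
E' → ε

E is directly left-recursive. The standard transformation for
  A → A α₁ | ... | A α_m | β₁ | ... | β_n
is
  A  → β₁ A' | ... | β_n A'
  A' → α₁ A' | ... | α_m A' | ε

E → , becomes E → , E'
E → c becomes E → c E'
E → E E becomes E' → E E'
E → E ) becomes E' → ) E'
Add E' → ε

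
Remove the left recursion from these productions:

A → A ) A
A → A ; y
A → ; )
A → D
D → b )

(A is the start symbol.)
A is directly left-recursive. The standard transformation for
  A → A α₁ | ... | A α_m | β₁ | ... | β_n
is
  A  → β₁ A' | ... | β_n A'
  A' → α₁ A' | ... | α_m A' | ε

A → ; ) becomes A → ; ) A'
A → D becomes A → D A'
A → A ) A becomes A' → ) A A'
A → A ; y becomes A' → ; y A'
Add A' → ε

Productions for other non-terminals are unchanged:
  D → b )

Resulting grammar:
A → ; ) A'
A → D A'
A' → ) A A'
A' → ; y A'
A' → ε
D → b )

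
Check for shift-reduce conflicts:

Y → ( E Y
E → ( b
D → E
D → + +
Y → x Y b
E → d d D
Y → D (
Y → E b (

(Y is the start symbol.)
Yes — I4: [D → E .] vs [Y → E . b (]

A shift-reduce conflict occurs when an LR(0) state has both:
  - a complete (reduce) item [A → α .] (dot at the end), and
  - a shift item [B → β . c γ] (dot before a terminal).

Augment with Y' → Y and build the canonical LR(0) collection (I0 = CLOSURE({[Y' → . Y]}), then GOTO on every symbol after a dot until no new states appear). It has 21 states:
  I0: { [D → . + +], [D → . E], [E → . ( b], [E → . d d D], [Y → . ( E Y], [Y → . D (], [Y → . E b (], [Y → . x Y b], [Y' → . Y] }  — shift
  I1: { [E → ( . b], [E → . ( b], [E → . d d D], [Y → ( . E Y] }  — shift
  I2: { [D → + . +] }  — shift
  I3: { [Y → D . (] }  — shift
  I4: { [D → E .], [Y → E . b (] }  — shift, reduce
  I5: { [Y' → Y .] }  — accept
  I6: { [E → d . d D] }  — shift
  I7: { [D → . + +], [D → . E], [E → . ( b], [E → . d d D], [Y → . ( E Y], [Y → . D (], [Y → . E b (], [Y → . x Y b], [Y → x . Y b] }  — shift
  I8: { [Y → x Y . b] }  — shift
  I9: { [Y → x Y b .] }  — reduce
  I10: { [D → . + +], [D → . E], [E → . ( b], [E → . d d D], [E → d d . D] }  — shift
  I11: { [E → ( . b] }  — shift
  I12: { [E → d d D .] }  — reduce
  I13: { [D → E .] }  — reduce
  I14: { [E → ( b .] }  — reduce
  I15: { [Y → E b . (] }  — shift
  I16: { [Y → E b ( .] }  — reduce
  I17: { [Y → D ( .] }  — reduce
  I18: { [D → + + .] }  — reduce
  I19: { [D → . + +], [D → . E], [E → . ( b], [E → . d d D], [Y → ( E . Y], [Y → . ( E Y], [Y → . D (], [Y → . E b (], [Y → . x Y b] }  — shift
  I20: { [Y → ( E Y .] }  — reduce

I4 contains reduce item [D → E .] and shift item [Y → E . b (] — shift-reduce conflict.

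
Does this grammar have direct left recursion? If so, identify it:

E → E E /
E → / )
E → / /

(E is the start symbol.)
Yes, E is left-recursive

Direct left recursion occurs when N → N α for some non-terminal N (the right-hand side begins with the left-hand side itself).

E → E E /: LEFT RECURSIVE (starts with E)
E → / ): starts with '/'
E → / /: starts with '/'

The grammar has direct left recursion on: E.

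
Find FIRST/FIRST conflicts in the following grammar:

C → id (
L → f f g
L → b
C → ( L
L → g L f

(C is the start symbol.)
A FIRST/FIRST conflict occurs when two productions N → α and N → β for the same non-terminal have FIRST(α) ∩ FIRST(β) ≠ ∅ (with ε ∈ FIRST of a nullable right-hand side, so two nullable alternatives also conflict).

Productions for C:
  C → id (: FIRST = { 'id' }
  C → ( L: FIRST = { '(' }
Productions for L:
  L → f f g: FIRST = { 'f' }
  L → b: FIRST = { 'b' }
  L → g L f: FIRST = { 'g' }

All alternatives of each non-terminal have pairwise disjoint FIRST sets.

Answer: No FIRST/FIRST conflicts.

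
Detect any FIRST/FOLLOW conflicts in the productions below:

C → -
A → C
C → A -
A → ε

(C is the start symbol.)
Nullable non-terminals: A.
FIRST sets used below: FIRST(C) = { '-' }

A: nullable alternative(s) A → ε; FOLLOW(A) = { '-' }
  A → C: FIRST \ {ε} = { '-' } — overlaps FOLLOW(A) on { '-' }: CONFLICT
  A → ε: FIRST \ {ε} = { } — this is the only nullable alternative, skip

C has no nullable alternative, so no FIRST/FOLLOW check is needed there.

So the grammar has 1 FIRST/FOLLOW conflict (marked CONFLICT above).

Answer: Yes. A → C with FOLLOW(A) on { '-' }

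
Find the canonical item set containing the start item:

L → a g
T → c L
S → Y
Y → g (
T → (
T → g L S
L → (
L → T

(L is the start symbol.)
{ [L → . (], [L → . T], [L → . a g], [L' → . L], [T → . (], [T → . c L], [T → . g L S] }

First, augment the grammar with L' → L
I₀ = CLOSURE({ [L' → . L] }):
  [L' → . L] has the dot before L: add [L → . a g], [L → . (], [L → . T]
  [L → . T] has the dot before T: add [T → . c L], [T → . (], [T → . g L S]
No further items can be added.

I₀ = { [L → . (], [L → . T], [L → . a g], [L' → . L], [T → . (], [T → . c L], [T → . g L S] }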